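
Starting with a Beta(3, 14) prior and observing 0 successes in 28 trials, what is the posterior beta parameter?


Posterior beta = prior beta + failures
Failures = 28 - 0 = 28
beta_post = 14 + 28 = 42

42


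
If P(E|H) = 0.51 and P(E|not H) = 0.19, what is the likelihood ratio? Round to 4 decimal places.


Likelihood ratio = P(E|H) / P(E|not H)
= 0.51 / 0.19
= 2.6842

2.6842


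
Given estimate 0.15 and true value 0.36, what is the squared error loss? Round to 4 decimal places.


Squared error = (estimate - true)^2
Difference = -0.21
Loss = -0.21^2 = 0.0441

0.0441


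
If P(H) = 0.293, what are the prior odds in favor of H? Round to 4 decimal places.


Prior odds = P(H) / (1 - P(H))
= 0.293 / 0.707
= 0.4144

0.4144


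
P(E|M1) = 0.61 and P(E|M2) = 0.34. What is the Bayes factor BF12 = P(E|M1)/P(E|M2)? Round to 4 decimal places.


Bayes factor BF12 = P(E|M1) / P(E|M2)
= 0.61 / 0.34
= 1.7941

1.7941


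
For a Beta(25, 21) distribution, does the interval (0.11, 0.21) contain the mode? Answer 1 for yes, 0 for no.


Mode of Beta(a,b) = (a-1)/(a+b-2)
= (25-1)/(25+21-2) = 0.5455
Check: 0.11 <= 0.5455 <= 0.21?
Result: 0

0


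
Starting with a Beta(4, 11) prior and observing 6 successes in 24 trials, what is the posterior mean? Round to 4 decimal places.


Posterior parameters: alpha = 4 + 6 = 10
beta = 11 + 18 = 29
Posterior mean = alpha / (alpha + beta) = 10 / 39
= 0.2564

0.2564


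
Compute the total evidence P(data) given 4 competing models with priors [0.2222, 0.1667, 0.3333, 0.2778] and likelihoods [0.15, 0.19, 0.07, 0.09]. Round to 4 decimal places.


Marginal likelihood = sum P(model_i) * P(data|model_i)
Model 1: 0.2222 * 0.15 = 0.0333
Model 2: 0.1667 * 0.19 = 0.0317
Model 3: 0.3333 * 0.07 = 0.0233
Model 4: 0.2778 * 0.09 = 0.025
Total = 0.1133

0.1133


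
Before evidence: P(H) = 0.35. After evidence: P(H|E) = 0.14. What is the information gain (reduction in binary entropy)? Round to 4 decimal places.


Prior entropy = 0.9341
Posterior entropy = 0.5842
Information gain = 0.9341 - 0.5842 = 0.3498

0.3498


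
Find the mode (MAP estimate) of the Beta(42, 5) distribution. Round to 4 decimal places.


For Beta(a,b) with a,b > 1:
Mode = (a-1)/(a+b-2) = (42-1)/(47-2)
= 41/45 = 0.9111

0.9111


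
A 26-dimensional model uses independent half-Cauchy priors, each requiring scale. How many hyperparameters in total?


Per parameter: 1 (scale).
Total = 26 * 1 = 26

26


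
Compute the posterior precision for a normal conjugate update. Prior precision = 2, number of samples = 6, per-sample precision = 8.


tau_post = tau_0 + n * tau
= 2 + 6 * 8 = 50

50


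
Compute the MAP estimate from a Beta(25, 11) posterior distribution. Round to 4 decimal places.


MAP = mode of Beta distribution
= (alpha - 1)/(alpha + beta - 2)
= (25-1)/(25+11-2)
= 24/34 = 0.7059

0.7059


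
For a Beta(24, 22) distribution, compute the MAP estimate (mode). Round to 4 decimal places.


MAP = mode = (a-1)/(a+b-2)
= (24-1)/(24+22-2)
= 23/44 = 0.5227

0.5227


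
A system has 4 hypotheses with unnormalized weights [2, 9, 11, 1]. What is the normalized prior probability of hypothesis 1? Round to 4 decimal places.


The normalized prior is the weight divided by the total.
Total weight = 23
P(H1) = 2 / 23 = 0.087

0.087


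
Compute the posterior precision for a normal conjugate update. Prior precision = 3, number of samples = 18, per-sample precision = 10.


tau_post = tau_0 + n * tau
= 3 + 18 * 10 = 183

183


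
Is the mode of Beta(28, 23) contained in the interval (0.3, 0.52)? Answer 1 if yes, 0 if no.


Mode = (a-1)/(a+b-2) = 27/49 = 0.551
Interval: (0.3, 0.52)
Contains mode? 0

0


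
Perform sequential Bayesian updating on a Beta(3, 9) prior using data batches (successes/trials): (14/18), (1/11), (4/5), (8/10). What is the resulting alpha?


Accumulate successes: 27
Posterior alpha = prior alpha + sum of successes
= 3 + 27 = 30

30


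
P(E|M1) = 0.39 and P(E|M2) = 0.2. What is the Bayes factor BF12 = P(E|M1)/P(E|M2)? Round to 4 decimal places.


Bayes factor BF12 = P(E|M1) / P(E|M2)
= 0.39 / 0.2
= 1.95

1.95


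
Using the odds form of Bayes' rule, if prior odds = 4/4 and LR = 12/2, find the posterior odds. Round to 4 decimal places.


Bayes' rule in odds form: posterior odds = prior odds * LR
= (4 * 12) / (4 * 2)
= 48/8 = 6.0

6.0


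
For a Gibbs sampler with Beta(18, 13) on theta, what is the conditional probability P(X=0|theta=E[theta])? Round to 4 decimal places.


E[theta] = 18/(18+13) = 0.5806
P(X=0|theta) = 1 - theta = 0.4194

0.4194


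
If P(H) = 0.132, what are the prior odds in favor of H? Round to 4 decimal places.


Prior odds = P(H) / (1 - P(H))
= 0.132 / 0.868
= 0.1521

0.1521


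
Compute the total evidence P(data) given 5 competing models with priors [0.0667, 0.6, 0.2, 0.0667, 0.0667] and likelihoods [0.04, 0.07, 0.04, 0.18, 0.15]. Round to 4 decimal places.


Marginal likelihood = sum P(model_i) * P(data|model_i)
Model 1: 0.0667 * 0.04 = 0.0027
Model 2: 0.6 * 0.07 = 0.042
Model 3: 0.2 * 0.04 = 0.008
Model 4: 0.0667 * 0.18 = 0.012
Model 5: 0.0667 * 0.15 = 0.01
Total = 0.0747

0.0747


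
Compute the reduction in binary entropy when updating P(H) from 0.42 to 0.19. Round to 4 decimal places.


H_before = -p*log2(p) - (1-p)*log2(1-p) for p=0.42: 0.9815
H_after for p=0.19: 0.7015
Reduction = 0.9815 - 0.7015 = 0.28

0.28


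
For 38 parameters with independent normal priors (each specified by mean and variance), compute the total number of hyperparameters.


A normal prior has 2 hyperparameters per parameter.
Total = 38 * 2 = 76

76


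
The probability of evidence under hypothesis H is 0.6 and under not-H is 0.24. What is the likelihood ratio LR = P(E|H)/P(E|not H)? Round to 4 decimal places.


LR = 0.6 / 0.24
= 2.5

2.5


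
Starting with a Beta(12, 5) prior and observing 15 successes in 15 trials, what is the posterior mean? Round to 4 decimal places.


Posterior parameters: alpha = 12 + 15 = 27
beta = 5 + 0 = 5
Posterior mean = alpha / (alpha + beta) = 27 / 32
= 0.8438

0.8438


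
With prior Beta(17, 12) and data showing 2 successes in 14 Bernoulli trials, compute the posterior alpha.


Conjugate update: alpha_posterior = alpha_prior + k
= 17 + 2 = 19

19


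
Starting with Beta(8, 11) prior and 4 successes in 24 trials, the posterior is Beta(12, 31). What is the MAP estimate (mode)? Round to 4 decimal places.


The mode of Beta(a, b) when a > 1 and b > 1 is (a-1)/(a+b-2)
= (12 - 1) / (12 + 31 - 2)
= 11 / 41
= 0.2683

0.2683


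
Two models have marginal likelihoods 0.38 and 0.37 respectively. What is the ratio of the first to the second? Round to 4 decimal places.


Evidence ratio = 0.38 / 0.37
= 1.027

1.027


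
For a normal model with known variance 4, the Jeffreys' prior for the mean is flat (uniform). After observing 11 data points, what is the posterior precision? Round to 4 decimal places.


Jeffreys' prior for normal mean (known variance) is flat.
Prior precision = 0.
Posterior precision = prior_prec + n/sigma^2 = 0 + 11/4
= 2.75

2.75


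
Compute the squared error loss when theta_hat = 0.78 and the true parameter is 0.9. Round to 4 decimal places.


L = (theta_hat - theta_true)^2
= (0.78 - 0.9)^2
= -0.12^2 = 0.0144

0.0144


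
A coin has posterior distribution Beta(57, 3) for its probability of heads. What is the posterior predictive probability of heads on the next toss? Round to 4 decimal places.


Posterior predictive = E[theta] = alpha/(alpha+beta)
= 57/60
= 0.95

0.95


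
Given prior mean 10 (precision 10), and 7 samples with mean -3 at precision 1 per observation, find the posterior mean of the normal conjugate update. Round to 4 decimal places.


The posterior mean is a precision-weighted average of prior and data.
Post. prec. = 10 + 7 = 17
Post. mean = (100 + -21)/17 = 79/17 = 4.6471

4.6471


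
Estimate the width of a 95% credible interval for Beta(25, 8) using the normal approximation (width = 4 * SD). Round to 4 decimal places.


For Beta(a,b): Var = ab/((a+b)^2(a+b+1))
Var = 0.0054, SD = 0.0735
Approximate 95% CI width = 4 * 0.0735 = 0.294

0.294


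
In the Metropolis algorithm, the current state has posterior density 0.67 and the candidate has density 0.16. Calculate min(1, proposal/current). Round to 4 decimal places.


Ratio = 0.16/0.67 = 0.2388
Acceptance probability = min(1, 0.2388)
= 0.2388

0.2388


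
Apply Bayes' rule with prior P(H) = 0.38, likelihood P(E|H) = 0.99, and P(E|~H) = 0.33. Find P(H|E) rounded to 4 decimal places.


Step 1: Compute marginal P(E) = P(E|H)P(H) + P(E|~H)P(~H)
= 0.99*0.38 + 0.33*0.62 = 0.5808
Step 2: P(H|E) = P(E|H)P(H)/P(E) = 0.3762/0.5808
= 0.6477

0.6477


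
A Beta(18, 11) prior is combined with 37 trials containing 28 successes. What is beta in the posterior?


In conjugate updating:
beta_posterior = beta_prior + (n - k)
= 11 + (37 - 28)
= 11 + 9 = 20

20


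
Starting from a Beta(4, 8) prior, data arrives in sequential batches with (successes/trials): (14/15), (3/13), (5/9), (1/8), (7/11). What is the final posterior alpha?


In sequential Bayesian updating, we sum all successes.
Total successes = 30
Final alpha = 4 + 30 = 34

34


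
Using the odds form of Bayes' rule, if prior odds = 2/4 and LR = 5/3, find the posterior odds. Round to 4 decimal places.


Bayes' rule in odds form: posterior odds = prior odds * LR
= (2 * 5) / (4 * 3)
= 10/12 = 0.8333

0.8333


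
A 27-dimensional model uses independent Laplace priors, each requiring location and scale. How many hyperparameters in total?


Per parameter: 2 (location and scale).
Total = 27 * 2 = 54

54


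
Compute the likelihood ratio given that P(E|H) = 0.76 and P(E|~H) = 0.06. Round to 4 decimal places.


LR = P(E|H) / P(E|~H)
= 0.76 / 0.06 = 12.6667

12.6667


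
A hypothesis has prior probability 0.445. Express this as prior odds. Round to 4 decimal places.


Odds = P(H) / P(not H) = 0.445 / 0.555
= 0.8018

0.8018


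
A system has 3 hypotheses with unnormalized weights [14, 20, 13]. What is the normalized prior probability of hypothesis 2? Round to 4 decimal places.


The normalized prior is the weight divided by the total.
Total weight = 47
P(H2) = 20 / 47 = 0.4255

0.4255


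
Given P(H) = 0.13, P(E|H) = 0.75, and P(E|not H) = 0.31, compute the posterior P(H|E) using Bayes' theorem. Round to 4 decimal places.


By Bayes' theorem: P(H|E) = P(E|H)*P(H) / P(E)
P(E) = P(E|H)*P(H) + P(E|not H)*P(not H)
P(E) = 0.75*0.13 + 0.31*0.87 = 0.3672
P(H|E) = 0.75*0.13 / 0.3672 = 0.2655

0.2655


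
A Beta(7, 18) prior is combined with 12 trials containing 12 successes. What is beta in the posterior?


In conjugate updating:
beta_posterior = beta_prior + (n - k)
= 18 + (12 - 12)
= 18 + 0 = 18

18


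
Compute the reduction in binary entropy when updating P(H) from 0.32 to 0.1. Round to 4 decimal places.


H_before = -p*log2(p) - (1-p)*log2(1-p) for p=0.32: 0.9044
H_after for p=0.1: 0.469
Reduction = 0.9044 - 0.469 = 0.4354

0.4354


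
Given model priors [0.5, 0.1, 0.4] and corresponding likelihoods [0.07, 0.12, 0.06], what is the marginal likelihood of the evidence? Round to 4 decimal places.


P(E) = sum_i P(M_i) P(E|M_i)
= 0.035 + 0.012 + 0.024
= 0.071

0.071


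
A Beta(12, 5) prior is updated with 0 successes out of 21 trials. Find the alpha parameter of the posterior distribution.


In the Beta-Binomial conjugate update:
alpha_post = alpha_prior + successes
= 12 + 0
= 12

12


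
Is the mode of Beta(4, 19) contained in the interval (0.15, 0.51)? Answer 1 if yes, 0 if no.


Mode = (a-1)/(a+b-2) = 3/21 = 0.1429
Interval: (0.15, 0.51)
Contains mode? 0

0


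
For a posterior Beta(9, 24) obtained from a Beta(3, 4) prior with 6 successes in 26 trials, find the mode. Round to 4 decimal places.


Mode = (alpha - 1) / (alpha + beta - 2)
= 8 / 31
= 0.2581

0.2581


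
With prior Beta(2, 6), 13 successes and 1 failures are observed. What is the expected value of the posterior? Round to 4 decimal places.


Posterior = Beta(15, 7)
E[theta] = alpha/(alpha+beta)
= 15/22 = 0.6818

0.6818


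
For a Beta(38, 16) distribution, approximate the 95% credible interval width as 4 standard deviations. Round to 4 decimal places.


Variance of Beta(a,b) = ab / ((a+b)^2 * (a+b+1))
= 38*16 / ((54)^2 * 55)
= 0.0038
SD = sqrt(0.0038) = 0.0616
Width = 4 * SD = 0.2463

0.2463


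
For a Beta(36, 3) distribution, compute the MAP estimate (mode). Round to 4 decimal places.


MAP = mode = (a-1)/(a+b-2)
= (36-1)/(36+3-2)
= 35/37 = 0.9459

0.9459


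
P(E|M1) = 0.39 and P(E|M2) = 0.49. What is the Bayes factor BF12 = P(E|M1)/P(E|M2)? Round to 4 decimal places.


Bayes factor BF12 = P(E|M1) / P(E|M2)
= 0.39 / 0.49
= 0.7959

0.7959


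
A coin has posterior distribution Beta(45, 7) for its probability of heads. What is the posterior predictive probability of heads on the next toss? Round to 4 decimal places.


Posterior predictive = E[theta] = alpha/(alpha+beta)
= 45/52
= 0.8654

0.8654


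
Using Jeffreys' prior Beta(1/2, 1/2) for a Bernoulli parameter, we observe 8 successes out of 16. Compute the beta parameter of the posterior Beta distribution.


Conjugate update: Beta(0.5 + k, 0.5 + n - k).
k = 8, n - k = 8
Posterior beta = 0.5 + (n - k) = 0.5 + 8 = 8.5

8.5


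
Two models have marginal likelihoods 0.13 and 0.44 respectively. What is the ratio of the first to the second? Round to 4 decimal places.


Evidence ratio = 0.13 / 0.44
= 0.2955

0.2955


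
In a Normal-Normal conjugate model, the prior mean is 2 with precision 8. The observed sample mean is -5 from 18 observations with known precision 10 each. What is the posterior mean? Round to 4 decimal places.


Posterior precision = tau0 + n*tau = 8 + 18*10 = 188
Posterior mean = (tau0*mu0 + n*tau*xbar) / posterior_precision
= (8*2 + 18*10*-5) / 188
= -884 / 188 = -4.7021

-4.7021


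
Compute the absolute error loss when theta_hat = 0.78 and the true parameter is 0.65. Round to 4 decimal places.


L = |theta_hat - theta_true|
= |0.78 - 0.65| = 0.13

0.13


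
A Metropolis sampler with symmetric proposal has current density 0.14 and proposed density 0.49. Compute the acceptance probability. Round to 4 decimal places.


For symmetric proposals, acceptance = min(1, pi(x*)/pi(x))
= min(1, 0.49/0.14)
= min(1, 3.5) = 1.0

1.0


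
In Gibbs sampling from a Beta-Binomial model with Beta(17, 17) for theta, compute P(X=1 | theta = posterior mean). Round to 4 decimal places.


Posterior mean = alpha/(alpha+beta) = 17/34 = 0.5
P(X=1|theta=mean) = theta = 0.5

0.5


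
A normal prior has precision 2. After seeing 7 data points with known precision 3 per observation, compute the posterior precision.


In the conjugate normal model, precisions add:
tau_posterior = tau_prior + n * tau_data
= 2 + 7*3 = 23

23


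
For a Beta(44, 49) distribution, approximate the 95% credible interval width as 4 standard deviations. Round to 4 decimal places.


Variance of Beta(a,b) = ab / ((a+b)^2 * (a+b+1))
= 44*49 / ((93)^2 * 94)
= 0.0027
SD = sqrt(0.0027) = 0.0515
Width = 4 * SD = 0.206

0.206


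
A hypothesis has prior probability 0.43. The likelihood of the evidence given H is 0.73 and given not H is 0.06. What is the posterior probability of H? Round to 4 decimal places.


Using Bayes' theorem:
P(E) = 0.43 * 0.73 + 0.57 * 0.06
P(E) = 0.3481
P(H|E) = (0.43 * 0.73) / 0.3481 = 0.9018

0.9018


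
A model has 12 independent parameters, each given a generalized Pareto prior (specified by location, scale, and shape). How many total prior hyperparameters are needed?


Each generalized Pareto prior needs 3 hyperparameters (location, scale, and shape).
Total = 3 * 12 = 36

36


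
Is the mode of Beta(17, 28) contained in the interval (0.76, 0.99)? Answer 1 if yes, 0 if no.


Mode = (a-1)/(a+b-2) = 16/43 = 0.3721
Interval: (0.76, 0.99)
Contains mode? 0

0


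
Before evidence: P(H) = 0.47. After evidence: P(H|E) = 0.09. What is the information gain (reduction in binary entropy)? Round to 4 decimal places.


Prior entropy = 0.9974
Posterior entropy = 0.4365
Information gain = 0.9974 - 0.4365 = 0.5609

0.5609


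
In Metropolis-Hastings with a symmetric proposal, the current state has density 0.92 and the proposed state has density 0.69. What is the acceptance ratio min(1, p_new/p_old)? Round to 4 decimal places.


Ratio = p_new / p_old = 0.69 / 0.92 = 0.75
Acceptance = min(1, 0.75) = 0.75

0.75


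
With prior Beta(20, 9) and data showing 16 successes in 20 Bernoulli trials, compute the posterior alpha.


Conjugate update: alpha_posterior = alpha_prior + k
= 20 + 16 = 36

36


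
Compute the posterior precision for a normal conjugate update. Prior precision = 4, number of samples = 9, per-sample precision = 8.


tau_post = tau_0 + n * tau
= 4 + 9 * 8 = 76

76


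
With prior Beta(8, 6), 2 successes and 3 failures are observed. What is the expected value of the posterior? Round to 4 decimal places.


Posterior = Beta(10, 9)
E[theta] = alpha/(alpha+beta)
= 10/19 = 0.5263

0.5263


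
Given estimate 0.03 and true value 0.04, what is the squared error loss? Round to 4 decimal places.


Squared error = (estimate - true)^2
Difference = -0.01
Loss = -0.01^2 = 0.0001

0.0001


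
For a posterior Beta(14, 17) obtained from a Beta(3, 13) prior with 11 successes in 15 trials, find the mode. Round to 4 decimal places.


Mode = (alpha - 1) / (alpha + beta - 2)
= 13 / 29
= 0.4483

0.4483


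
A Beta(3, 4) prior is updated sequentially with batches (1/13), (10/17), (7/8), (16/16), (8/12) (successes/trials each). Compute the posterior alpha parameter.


Sequential conjugate updating is equivalent to a single batch update.
Total successes across all batches = 42
alpha_posterior = alpha_prior + total_successes = 3 + 42
= 45

45


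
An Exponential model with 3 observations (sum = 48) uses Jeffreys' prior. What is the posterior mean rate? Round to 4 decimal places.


Posterior Gamma(3, 48)
E[lambda] = 3/48 = 0.0625

0.0625


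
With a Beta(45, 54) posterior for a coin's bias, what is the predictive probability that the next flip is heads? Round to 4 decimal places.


The predictive probability equals the posterior mean.
P(next = heads) = alpha / (alpha + beta)
= 45 / 99 = 0.4545

0.4545


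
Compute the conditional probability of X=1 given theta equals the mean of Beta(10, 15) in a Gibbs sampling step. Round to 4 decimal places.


Mean of Beta(10, 15) = 0.4
P(X=1 | theta=0.4) = 0.4

0.4


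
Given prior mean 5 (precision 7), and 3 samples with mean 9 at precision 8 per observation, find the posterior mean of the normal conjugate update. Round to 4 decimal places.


The posterior mean is a precision-weighted average of prior and data.
Post. prec. = 7 + 24 = 31
Post. mean = (35 + 216)/31 = 251/31 = 8.0968

8.0968


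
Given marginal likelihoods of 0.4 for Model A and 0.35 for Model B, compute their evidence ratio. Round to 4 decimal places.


Ratio = ML(A) / ML(B) = 0.4/0.35
= 1.1429

1.1429


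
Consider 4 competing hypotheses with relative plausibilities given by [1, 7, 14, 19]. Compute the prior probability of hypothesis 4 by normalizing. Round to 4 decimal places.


Sum of weights = 1 + 7 + 14 + 19 = 41
Normalized prior for H4 = 19 / 41
= 0.4634

0.4634


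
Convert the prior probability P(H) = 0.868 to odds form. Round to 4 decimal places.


P(not H) = 1 - 0.868 = 0.132
Odds = 0.868 / 0.132 = 6.5758

6.5758


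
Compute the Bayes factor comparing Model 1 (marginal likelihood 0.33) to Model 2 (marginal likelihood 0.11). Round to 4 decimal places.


BF12 = marginal likelihood of M1 / marginal likelihood of M2
= 0.33/0.11
= 3.0

3.0


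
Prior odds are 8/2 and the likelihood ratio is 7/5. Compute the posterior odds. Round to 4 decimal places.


Posterior odds = prior odds * likelihood ratio
= (8/2) * (7/5)
= 56 / 10
= 5.6

5.6


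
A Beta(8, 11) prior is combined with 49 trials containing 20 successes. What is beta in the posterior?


In conjugate updating:
beta_posterior = beta_prior + (n - k)
= 11 + (49 - 20)
= 11 + 29 = 40

40


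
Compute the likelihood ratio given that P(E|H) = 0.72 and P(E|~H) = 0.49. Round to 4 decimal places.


LR = P(E|H) / P(E|~H)
= 0.72 / 0.49 = 1.4694

1.4694


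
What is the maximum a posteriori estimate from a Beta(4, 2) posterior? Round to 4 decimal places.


The MAP estimate equals the mode of the distribution.
Mode of Beta(a,b) = (a-1)/(a+b-2)
= 3/4
= 0.75

0.75


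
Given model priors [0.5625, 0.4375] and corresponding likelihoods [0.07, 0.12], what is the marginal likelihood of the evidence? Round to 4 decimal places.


P(E) = sum_i P(M_i) P(E|M_i)
= 0.0394 + 0.0525
= 0.0919

0.0919


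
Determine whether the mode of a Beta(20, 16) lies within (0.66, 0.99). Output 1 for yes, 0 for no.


First find the mode: (a-1)/(a+b-2) = 0.5588
Is 0.5588 in (0.66, 0.99)? 0

0


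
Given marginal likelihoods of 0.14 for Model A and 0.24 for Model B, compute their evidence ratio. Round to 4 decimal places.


Ratio = ML(A) / ML(B) = 0.14/0.24
= 0.5833

0.5833


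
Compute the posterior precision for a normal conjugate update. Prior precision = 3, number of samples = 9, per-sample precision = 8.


tau_post = tau_0 + n * tau
= 3 + 9 * 8 = 75

75


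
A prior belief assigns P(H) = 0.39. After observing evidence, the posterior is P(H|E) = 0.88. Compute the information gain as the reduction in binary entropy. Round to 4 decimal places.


H(prior) = -0.39*log2(0.39) - 0.61*log2(0.61)
= 0.9648
H(post) = -0.88*log2(0.88) - 0.12*log2(0.12)
= 0.5294
IG = 0.9648 - 0.5294 = 0.4354

0.4354


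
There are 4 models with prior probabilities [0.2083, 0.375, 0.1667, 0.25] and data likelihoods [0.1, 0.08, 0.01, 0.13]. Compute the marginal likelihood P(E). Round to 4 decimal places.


P(E) = sum over models of P(M_i) * P(E|M_i)
= 0.2083*0.1 + 0.375*0.08 + 0.1667*0.01 + 0.25*0.13
= 0.085

0.085


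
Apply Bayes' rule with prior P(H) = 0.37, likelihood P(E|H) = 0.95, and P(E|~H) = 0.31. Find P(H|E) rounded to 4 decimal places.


Step 1: Compute marginal P(E) = P(E|H)P(H) + P(E|~H)P(~H)
= 0.95*0.37 + 0.31*0.63 = 0.5468
Step 2: P(H|E) = P(E|H)P(H)/P(E) = 0.3515/0.5468
= 0.6428

0.6428


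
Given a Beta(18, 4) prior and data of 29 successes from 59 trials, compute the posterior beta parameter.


Number of failures = 59 - 29 = 30
Posterior beta = 4 + 30 = 34

34


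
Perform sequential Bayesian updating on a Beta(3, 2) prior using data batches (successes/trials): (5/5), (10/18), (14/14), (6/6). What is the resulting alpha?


Accumulate successes: 35
Posterior alpha = prior alpha + sum of successes
= 3 + 35 = 38

38


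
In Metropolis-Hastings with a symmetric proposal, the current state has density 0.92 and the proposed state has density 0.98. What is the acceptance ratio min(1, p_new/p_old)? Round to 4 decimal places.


Ratio = p_new / p_old = 0.98 / 0.92 = 1.0652
Acceptance = min(1, 1.0652) = 1.0

1.0


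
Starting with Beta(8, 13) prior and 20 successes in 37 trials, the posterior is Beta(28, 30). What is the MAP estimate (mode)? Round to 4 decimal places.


The mode of Beta(a, b) when a > 1 and b > 1 is (a-1)/(a+b-2)
= (28 - 1) / (28 + 30 - 2)
= 27 / 56
= 0.4821

0.4821


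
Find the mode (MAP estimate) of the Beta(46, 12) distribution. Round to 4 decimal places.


For Beta(a,b) with a,b > 1:
Mode = (a-1)/(a+b-2) = (46-1)/(58-2)
= 45/56 = 0.8036

0.8036


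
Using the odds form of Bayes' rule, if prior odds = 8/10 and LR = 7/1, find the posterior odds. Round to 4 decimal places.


Bayes' rule in odds form: posterior odds = prior odds * LR
= (8 * 7) / (10 * 1)
= 56/10 = 5.6

5.6


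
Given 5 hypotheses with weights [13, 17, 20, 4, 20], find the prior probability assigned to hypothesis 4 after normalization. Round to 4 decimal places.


To normalize, divide each weight by the sum of all weights.
Sum = 74
Prior(H4) = 4/74 = 0.0541

0.0541


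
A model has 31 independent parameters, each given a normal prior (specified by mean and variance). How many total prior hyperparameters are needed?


Each normal prior needs 2 hyperparameters (mean and variance).
Total = 2 * 31 = 62

62


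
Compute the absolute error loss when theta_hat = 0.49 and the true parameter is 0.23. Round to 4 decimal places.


L = |theta_hat - theta_true|
= |0.49 - 0.23| = 0.26

0.26


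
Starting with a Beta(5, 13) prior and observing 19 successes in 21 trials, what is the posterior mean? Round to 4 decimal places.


Posterior parameters: alpha = 5 + 19 = 24
beta = 13 + 2 = 15
Posterior mean = alpha / (alpha + beta) = 24 / 39
= 0.6154

0.6154


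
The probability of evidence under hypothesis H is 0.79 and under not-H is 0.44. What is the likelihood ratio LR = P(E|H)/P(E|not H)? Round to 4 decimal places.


LR = 0.79 / 0.44
= 1.7955

1.7955


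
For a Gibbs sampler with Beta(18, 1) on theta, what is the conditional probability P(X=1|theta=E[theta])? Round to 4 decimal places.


E[theta] = 18/(18+1) = 0.9474
P(X=1|theta) = theta = 0.9474

0.9474


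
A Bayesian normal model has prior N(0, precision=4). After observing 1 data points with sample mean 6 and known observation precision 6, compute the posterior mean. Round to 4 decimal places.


Posterior mean = (prior_precision * prior_mean + n * data_precision * data_mean) / (prior_precision + n * data_precision)
Numerator = 4*0 + 1*6*6 = 36
Denominator = 4 + 1*6 = 10
Posterior mean = 3.6

3.6


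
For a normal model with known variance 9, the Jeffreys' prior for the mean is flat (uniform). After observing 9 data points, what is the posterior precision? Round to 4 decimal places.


Jeffreys' prior for normal mean (known variance) is flat.
Prior precision = 0.
Posterior precision = prior_prec + n/sigma^2 = 0 + 9/9
= 1.0

1.0


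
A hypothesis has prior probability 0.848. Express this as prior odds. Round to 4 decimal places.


Odds = P(H) / P(not H) = 0.848 / 0.152
= 5.5789

5.5789


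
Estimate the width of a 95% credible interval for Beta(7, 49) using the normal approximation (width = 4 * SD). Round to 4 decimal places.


For Beta(a,b): Var = ab/((a+b)^2(a+b+1))
Var = 0.0019, SD = 0.0438
Approximate 95% CI width = 4 * 0.0438 = 0.1752

0.1752


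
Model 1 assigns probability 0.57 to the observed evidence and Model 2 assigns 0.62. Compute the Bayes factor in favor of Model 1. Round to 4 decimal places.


BF = P(data|M1) / P(data|M2)
= 0.57 / 0.62 = 0.9194

0.9194


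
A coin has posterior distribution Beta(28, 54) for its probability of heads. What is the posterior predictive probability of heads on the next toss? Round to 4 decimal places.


Posterior predictive = E[theta] = alpha/(alpha+beta)
= 28/82
= 0.3415

0.3415


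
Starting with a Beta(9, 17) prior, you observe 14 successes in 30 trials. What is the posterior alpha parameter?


For a Beta-Binomial conjugate model:
Posterior alpha = prior alpha + number of successes
= 9 + 14 = 23

23


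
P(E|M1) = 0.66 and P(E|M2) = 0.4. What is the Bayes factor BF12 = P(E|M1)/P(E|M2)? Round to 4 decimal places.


Bayes factor BF12 = P(E|M1) / P(E|M2)
= 0.66 / 0.4
= 1.65

1.65


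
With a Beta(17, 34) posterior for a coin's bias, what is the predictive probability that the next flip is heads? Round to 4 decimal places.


The predictive probability equals the posterior mean.
P(next = heads) = alpha / (alpha + beta)
= 17 / 51 = 0.3333

0.3333


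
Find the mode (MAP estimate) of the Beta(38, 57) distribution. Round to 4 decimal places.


For Beta(a,b) with a,b > 1:
Mode = (a-1)/(a+b-2) = (38-1)/(95-2)
= 37/93 = 0.3978

0.3978


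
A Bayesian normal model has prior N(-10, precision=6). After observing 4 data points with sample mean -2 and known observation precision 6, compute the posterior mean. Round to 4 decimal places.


Posterior mean = (prior_precision * prior_mean + n * data_precision * data_mean) / (prior_precision + n * data_precision)
Numerator = 6*-10 + 4*6*-2 = -108
Denominator = 6 + 4*6 = 30
Posterior mean = -3.6

-3.6


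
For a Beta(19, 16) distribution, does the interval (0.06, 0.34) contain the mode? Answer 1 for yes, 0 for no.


Mode of Beta(a,b) = (a-1)/(a+b-2)
= (19-1)/(19+16-2) = 0.5455
Check: 0.06 <= 0.5455 <= 0.34?
Result: 0

0


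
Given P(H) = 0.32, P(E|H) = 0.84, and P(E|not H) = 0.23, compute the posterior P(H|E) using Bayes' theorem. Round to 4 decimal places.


By Bayes' theorem: P(H|E) = P(E|H)*P(H) / P(E)
P(E) = P(E|H)*P(H) + P(E|not H)*P(not H)
P(E) = 0.84*0.32 + 0.23*0.68 = 0.4252
P(H|E) = 0.84*0.32 / 0.4252 = 0.6322

0.6322


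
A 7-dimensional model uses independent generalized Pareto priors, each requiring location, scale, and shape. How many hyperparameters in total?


Per parameter: 3 (location, scale, and shape).
Total = 7 * 3 = 21

21


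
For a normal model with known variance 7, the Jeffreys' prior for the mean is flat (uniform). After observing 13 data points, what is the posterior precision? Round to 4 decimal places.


Jeffreys' prior for normal mean (known variance) is flat.
Prior precision = 0.
Posterior precision = prior_prec + n/sigma^2 = 0 + 13/7
= 1.8571

1.8571


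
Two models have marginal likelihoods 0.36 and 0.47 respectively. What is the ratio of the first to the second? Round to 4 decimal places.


Evidence ratio = 0.36 / 0.47
= 0.766

0.766


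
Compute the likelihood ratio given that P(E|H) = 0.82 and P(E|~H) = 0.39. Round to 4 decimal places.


LR = P(E|H) / P(E|~H)
= 0.82 / 0.39 = 2.1026

2.1026


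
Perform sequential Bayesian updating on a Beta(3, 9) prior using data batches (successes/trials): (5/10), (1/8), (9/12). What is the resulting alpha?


Accumulate successes: 15
Posterior alpha = prior alpha + sum of successes
= 3 + 15 = 18

18


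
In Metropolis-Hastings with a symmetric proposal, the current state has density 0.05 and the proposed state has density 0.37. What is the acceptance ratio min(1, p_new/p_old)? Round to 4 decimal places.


Ratio = p_new / p_old = 0.37 / 0.05 = 7.4
Acceptance = min(1, 7.4) = 1.0

1.0


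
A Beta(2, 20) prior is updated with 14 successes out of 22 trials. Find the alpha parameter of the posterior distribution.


In the Beta-Binomial conjugate update:
alpha_post = alpha_prior + successes
= 2 + 14
= 16

16


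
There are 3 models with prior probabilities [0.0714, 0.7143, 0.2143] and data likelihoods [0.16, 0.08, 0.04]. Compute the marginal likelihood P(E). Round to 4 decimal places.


P(E) = sum over models of P(M_i) * P(E|M_i)
= 0.0714*0.16 + 0.7143*0.08 + 0.2143*0.04
= 0.0771

0.0771


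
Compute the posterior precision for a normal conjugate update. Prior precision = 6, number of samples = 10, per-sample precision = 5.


tau_post = tau_0 + n * tau
= 6 + 10 * 5 = 56

56


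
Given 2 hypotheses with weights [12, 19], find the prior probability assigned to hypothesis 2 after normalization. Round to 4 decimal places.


To normalize, divide each weight by the sum of all weights.
Sum = 31
Prior(H2) = 19/31 = 0.6129

0.6129


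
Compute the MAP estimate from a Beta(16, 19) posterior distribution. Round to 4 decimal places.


MAP = mode of Beta distribution
= (alpha - 1)/(alpha + beta - 2)
= (16-1)/(16+19-2)
= 15/33 = 0.4545

0.4545


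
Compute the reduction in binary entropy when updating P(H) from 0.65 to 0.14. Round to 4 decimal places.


H_before = -p*log2(p) - (1-p)*log2(1-p) for p=0.65: 0.9341
H_after for p=0.14: 0.5842
Reduction = 0.9341 - 0.5842 = 0.3498

0.3498


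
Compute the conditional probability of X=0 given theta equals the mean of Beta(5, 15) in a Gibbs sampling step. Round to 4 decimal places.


Mean of Beta(5, 15) = 0.25
P(X=0 | theta=0.25) = 0.75

0.75


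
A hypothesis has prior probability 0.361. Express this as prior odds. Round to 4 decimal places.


Odds = P(H) / P(not H) = 0.361 / 0.639
= 0.5649

0.5649


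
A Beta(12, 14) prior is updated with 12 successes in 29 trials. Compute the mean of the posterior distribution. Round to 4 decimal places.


After update: Beta(24, 31)
Mean = 24 / (24 + 31) = 24 / 55
= 0.4364

0.4364


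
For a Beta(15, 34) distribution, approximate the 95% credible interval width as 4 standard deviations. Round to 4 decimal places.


Variance of Beta(a,b) = ab / ((a+b)^2 * (a+b+1))
= 15*34 / ((49)^2 * 50)
= 0.0042
SD = sqrt(0.0042) = 0.0652
Width = 4 * SD = 0.2607

0.2607


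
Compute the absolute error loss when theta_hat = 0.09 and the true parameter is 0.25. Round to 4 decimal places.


L = |theta_hat - theta_true|
= |0.09 - 0.25| = 0.16

0.16


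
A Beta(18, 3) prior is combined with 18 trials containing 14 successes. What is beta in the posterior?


In conjugate updating:
beta_posterior = beta_prior + (n - k)
= 3 + (18 - 14)
= 3 + 4 = 7

7


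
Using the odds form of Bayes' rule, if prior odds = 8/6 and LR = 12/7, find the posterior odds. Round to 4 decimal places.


Bayes' rule in odds form: posterior odds = prior odds * LR
= (8 * 12) / (6 * 7)
= 96/42 = 2.2857

2.2857


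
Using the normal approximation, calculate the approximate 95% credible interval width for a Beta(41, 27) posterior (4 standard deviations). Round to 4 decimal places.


Var(Beta) = 41*27/(68^2 * 69) = 0.0035
SD = 0.0589
Width ~ 4*SD = 0.2356

0.2356


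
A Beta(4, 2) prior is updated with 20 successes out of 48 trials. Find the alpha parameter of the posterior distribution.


In the Beta-Binomial conjugate update:
alpha_post = alpha_prior + successes
= 4 + 20
= 24

24


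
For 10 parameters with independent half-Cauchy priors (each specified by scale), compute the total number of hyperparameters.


A half-Cauchy prior has 1 hyperparameter per parameter.
Total = 10 * 1 = 10

10


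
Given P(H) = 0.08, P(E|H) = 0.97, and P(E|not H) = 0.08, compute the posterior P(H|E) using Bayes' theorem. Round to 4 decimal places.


By Bayes' theorem: P(H|E) = P(E|H)*P(H) / P(E)
P(E) = P(E|H)*P(H) + P(E|not H)*P(not H)
P(E) = 0.97*0.08 + 0.08*0.92 = 0.1512
P(H|E) = 0.97*0.08 / 0.1512 = 0.5132

0.5132


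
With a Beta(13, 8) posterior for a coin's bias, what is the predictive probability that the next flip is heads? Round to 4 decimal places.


The predictive probability equals the posterior mean.
P(next = heads) = alpha / (alpha + beta)
= 13 / 21 = 0.619

0.619


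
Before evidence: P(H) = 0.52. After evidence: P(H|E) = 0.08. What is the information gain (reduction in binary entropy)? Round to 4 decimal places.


Prior entropy = 0.9988
Posterior entropy = 0.4022
Information gain = 0.9988 - 0.4022 = 0.5967

0.5967


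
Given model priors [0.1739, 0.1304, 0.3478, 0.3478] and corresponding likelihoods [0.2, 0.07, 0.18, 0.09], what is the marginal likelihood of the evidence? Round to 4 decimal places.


P(E) = sum_i P(M_i) P(E|M_i)
= 0.0348 + 0.0091 + 0.0626 + 0.0313
= 0.1378

0.1378


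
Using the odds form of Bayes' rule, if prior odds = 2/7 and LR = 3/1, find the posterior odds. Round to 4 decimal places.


Bayes' rule in odds form: posterior odds = prior odds * LR
= (2 * 3) / (7 * 1)
= 6/7 = 0.8571

0.8571


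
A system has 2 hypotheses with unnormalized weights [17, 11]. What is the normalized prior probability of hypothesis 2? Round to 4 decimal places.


The normalized prior is the weight divided by the total.
Total weight = 28
P(H2) = 11 / 28 = 0.3929

0.3929


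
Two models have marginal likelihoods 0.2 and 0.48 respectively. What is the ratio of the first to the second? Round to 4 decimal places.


Evidence ratio = 0.2 / 0.48
= 0.4167

0.4167


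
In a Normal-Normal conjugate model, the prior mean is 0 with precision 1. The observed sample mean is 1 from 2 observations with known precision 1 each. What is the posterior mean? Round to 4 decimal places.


Posterior precision = tau0 + n*tau = 1 + 2*1 = 3
Posterior mean = (tau0*mu0 + n*tau*xbar) / posterior_precision
= (1*0 + 2*1*1) / 3
= 2 / 3 = 0.6667

0.6667


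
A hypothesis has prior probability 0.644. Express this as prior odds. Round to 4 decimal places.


Odds = P(H) / P(not H) = 0.644 / 0.356
= 1.809

1.809


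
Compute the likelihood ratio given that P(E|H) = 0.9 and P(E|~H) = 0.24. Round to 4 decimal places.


LR = P(E|H) / P(E|~H)
= 0.9 / 0.24 = 3.75

3.75


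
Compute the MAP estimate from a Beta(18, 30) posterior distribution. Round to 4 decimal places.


MAP = mode of Beta distribution
= (alpha - 1)/(alpha + beta - 2)
= (18-1)/(18+30-2)
= 17/46 = 0.3696

0.3696


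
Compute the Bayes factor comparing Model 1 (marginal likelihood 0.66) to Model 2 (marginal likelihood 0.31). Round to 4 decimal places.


BF12 = marginal likelihood of M1 / marginal likelihood of M2
= 0.66/0.31
= 2.129

2.129


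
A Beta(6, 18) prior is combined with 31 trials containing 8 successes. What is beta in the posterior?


In conjugate updating:
beta_posterior = beta_prior + (n - k)
= 18 + (31 - 8)
= 18 + 23 = 41

41


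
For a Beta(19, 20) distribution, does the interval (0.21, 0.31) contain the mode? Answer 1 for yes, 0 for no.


Mode of Beta(a,b) = (a-1)/(a+b-2)
= (19-1)/(19+20-2) = 0.4865
Check: 0.21 <= 0.4865 <= 0.31?
Result: 0

0


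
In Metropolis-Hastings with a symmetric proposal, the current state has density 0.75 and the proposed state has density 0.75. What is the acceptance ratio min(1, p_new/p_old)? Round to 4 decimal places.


Ratio = p_new / p_old = 0.75 / 0.75 = 1.0
Acceptance = min(1, 1.0) = 1.0

1.0


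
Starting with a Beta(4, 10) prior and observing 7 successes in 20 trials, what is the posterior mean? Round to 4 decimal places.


Posterior parameters: alpha = 4 + 7 = 11
beta = 10 + 13 = 23
Posterior mean = alpha / (alpha + beta) = 11 / 34
= 0.3235

0.3235


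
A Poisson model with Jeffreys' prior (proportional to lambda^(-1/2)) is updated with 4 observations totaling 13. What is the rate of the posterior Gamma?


Posterior = Gamma(0.5 + S, n)
= Gamma(0.5 + 13, 4)
Posterior rate = 0 + n = 4

4.0


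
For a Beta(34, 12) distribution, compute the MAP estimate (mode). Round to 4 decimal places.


MAP = mode = (a-1)/(a+b-2)
= (34-1)/(34+12-2)
= 33/44 = 0.75

0.75


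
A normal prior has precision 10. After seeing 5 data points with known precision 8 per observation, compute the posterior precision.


In the conjugate normal model, precisions add:
tau_posterior = tau_prior + n * tau_data
= 10 + 5*8 = 50

50


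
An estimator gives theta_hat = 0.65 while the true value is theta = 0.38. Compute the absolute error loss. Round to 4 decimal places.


The absolute error loss is |theta_hat - theta|
= |0.65 - 0.38|
= 0.27

0.27


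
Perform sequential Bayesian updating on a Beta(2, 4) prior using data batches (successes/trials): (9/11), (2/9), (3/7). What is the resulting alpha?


Accumulate successes: 14
Posterior alpha = prior alpha + sum of successes
= 2 + 14 = 16

16


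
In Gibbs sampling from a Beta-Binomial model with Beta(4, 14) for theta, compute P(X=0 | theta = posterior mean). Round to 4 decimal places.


Posterior mean = alpha/(alpha+beta) = 4/18 = 0.2222
P(X=0|theta=mean) = 1 - theta = 0.7778

0.7778


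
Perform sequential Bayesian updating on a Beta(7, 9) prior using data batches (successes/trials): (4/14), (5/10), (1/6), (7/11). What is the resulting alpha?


Accumulate successes: 17
Posterior alpha = prior alpha + sum of successes
= 7 + 17 = 24

24


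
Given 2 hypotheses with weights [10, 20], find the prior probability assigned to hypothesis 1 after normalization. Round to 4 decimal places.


To normalize, divide each weight by the sum of all weights.
Sum = 30
Prior(H1) = 10/30 = 0.3333

0.3333
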